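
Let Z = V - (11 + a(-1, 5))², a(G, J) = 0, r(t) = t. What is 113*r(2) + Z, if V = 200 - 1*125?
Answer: 180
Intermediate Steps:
V = 75 (V = 200 - 125 = 75)
Z = -46 (Z = 75 - (11 + 0)² = 75 - 1*11² = 75 - 1*121 = 75 - 121 = -46)
113*r(2) + Z = 113*2 - 46 = 226 - 46 = 180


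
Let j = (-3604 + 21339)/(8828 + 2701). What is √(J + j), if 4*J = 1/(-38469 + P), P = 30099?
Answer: √8732835288030/2382660 ≈ 1.2403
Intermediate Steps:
J = -1/33480 (J = 1/(4*(-38469 + 30099)) = (¼)/(-8370) = (¼)*(-1/8370) = -1/33480 ≈ -2.9869e-5)
j = 17735/11529 ≈ 1.5383
√(J + j) = √(-1/33480 + 17735/11529) = √(21990973/14295960) = √8732835288030/2382660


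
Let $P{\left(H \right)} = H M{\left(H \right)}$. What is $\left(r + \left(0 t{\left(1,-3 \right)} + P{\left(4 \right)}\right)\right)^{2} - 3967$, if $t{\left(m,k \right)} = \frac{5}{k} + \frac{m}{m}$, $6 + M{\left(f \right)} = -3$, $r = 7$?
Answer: $-3126$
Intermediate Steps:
$M{\left(f \right)} = -9$ ($M{\left(f \right)} = -6 - 3 = -9$)
$t{\left(m,k \right)} = 1 + \frac{5}{k}$ ($t{\left(m,k \right)} = \frac{5}{k} + 1 = 1 + \frac{5}{k}$)
$P{\left(H \right)} = - 9 H$ ($P{\left(H \right)} = H \left(-9\right) = - 9 H$)
$\left(r + \left(0 t{\left(1,-3 \right)} + P{\left(4 \right)}\right)\right)^{2} - 3967 = \left(7 - \left(36 + 0 \frac{5 - 3}{-3}\right)\right)^{2} - 3967 = \left(7 - \left(36 + 0 \left(\left(- \frac{1}{3}\right) 2\right)\right)\right)^{2} - 3967 = \left(7 + \left(0 \left(- \frac{2}{3}\right) - 36\right)\right)^{2} - 3967 = \left(7 + \left(0 - 36\right)\right)^{2} - 3967 = \left(7 - 36\right)^{2} - 3967 = \left(-29\right)^{2} - 3967 = 841 - 3967 = -3126$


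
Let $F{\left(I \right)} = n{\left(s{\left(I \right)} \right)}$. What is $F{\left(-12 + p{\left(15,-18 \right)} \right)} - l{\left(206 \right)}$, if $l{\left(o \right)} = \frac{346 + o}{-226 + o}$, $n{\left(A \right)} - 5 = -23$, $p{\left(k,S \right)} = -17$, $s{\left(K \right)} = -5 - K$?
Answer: $\frac{48}{5} \approx 9.6$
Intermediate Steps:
$n{\left(A \right)} = -18$ ($n{\left(A \right)} = 5 - 23 = -18$)
$F{\left(I \right)} = -18$
$l{\left(o \right)} = \frac{346 + o}{-226 + o}$
$F{\left(-12 + p{\left(15,-18 \right)} \right)} - l{\left(206 \right)} = -18 - \frac{346 + 206}{-226 + 206} = -18 - \frac{1}{-20} \cdot 552 = -18 - \left(- \frac{1}{20}\right) 552 = -18 - - \frac{138}{5} = -18 + \frac{138}{5} = \frac{48}{5}$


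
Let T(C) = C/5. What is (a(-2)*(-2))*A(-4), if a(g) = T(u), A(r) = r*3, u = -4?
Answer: -96/5 ≈ -19.200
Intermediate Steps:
T(C) = C/5 (T(C) = C*(1/5) = C/5)
A(r) = 3*r
a(g) = -4/5 (a(g) = (1/5)*(-4) = -4/5)
(a(-2)*(-2))*A(-4) = (-4/5*(-2))*(3*(-4)) = (8/5)*(-12) = -96/5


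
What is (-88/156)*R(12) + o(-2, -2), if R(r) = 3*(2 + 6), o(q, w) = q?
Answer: -202/13 ≈ -15.538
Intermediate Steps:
R(r) = 24 (R(r) = 3*8 = 24)
(-88/156)*R(12) + o(-2, -2) = -88/156*24 - 2 = -88*1/156*24 - 2 = -22/39*24 - 2 = -176/13 - 2 = -202/13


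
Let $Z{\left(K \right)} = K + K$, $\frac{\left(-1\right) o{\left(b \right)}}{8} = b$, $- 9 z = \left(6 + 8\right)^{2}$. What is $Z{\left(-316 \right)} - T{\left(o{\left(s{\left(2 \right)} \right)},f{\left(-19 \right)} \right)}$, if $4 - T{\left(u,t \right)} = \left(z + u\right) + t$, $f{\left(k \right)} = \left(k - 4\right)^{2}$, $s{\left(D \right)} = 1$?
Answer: $- \frac{1231}{9} \approx -136.78$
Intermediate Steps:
$z = - \frac{196}{9}$ ($z = - \frac{\left(6 + 8\right)^{2}}{9} = - \frac{14^{2}}{9} = \left(- \frac{1}{9}\right) 196 = - \frac{196}{9} \approx -21.778$)
$o{\left(b \right)} = - 8 b$
$f{\left(k \right)} = \left(-4 + k\right)^{2}$
$T{\left(u,t \right)} = \frac{232}{9} - t - u$ ($T{\left(u,t \right)} = 4 - \left(\left(- \frac{196}{9} + u\right) + t\right) = 4 - \left(- \frac{196}{9} + t + u\right) = \frac{232}{9} - t - u$)
$Z{\left(K \right)} = 2 K$
$Z{\left(-316 \right)} - T{\left(o{\left(s{\left(2 \right)} \right)},f{\left(-19 \right)} \right)} = 2 \left(-316\right) - \left(\frac{232}{9} - \left(-4 - 19\right)^{2} - \left(-8\right) 1\right) = -632 - \left(\frac{232}{9} - \left(-23\right)^{2} - -8\right) = -632 - \left(\frac{232}{9} - 529 + 8\right) = -632 - - \frac{4457}{9} = -632 + \frac{4457}{9} = - \frac{1231}{9}$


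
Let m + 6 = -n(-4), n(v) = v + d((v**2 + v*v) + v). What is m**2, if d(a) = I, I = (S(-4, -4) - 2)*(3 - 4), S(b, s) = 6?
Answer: 4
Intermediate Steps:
I = -4 (I = (6 - 2)*(3 - 4) = 4*(-1) = -4)
d(a) = -4
n(v) = -4 + v (n(v) = v - 4 = -4 + v)
m = 2 (m = -6 - (-4 - 4) = -6 - 1*(-8) = -6 + 8 = 2)
m**2 = 2**2 = 4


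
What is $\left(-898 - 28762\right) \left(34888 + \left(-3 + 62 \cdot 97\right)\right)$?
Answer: $-1213064340$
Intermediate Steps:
$\left(-898 - 28762\right) \left(34888 + \left(-3 + 62 \cdot 97\right)\right) = - 29660 \left(34888 + \left(-3 + 6014\right)\right) = - 29660 \left(34888 + 6011\right) = \left(-29660\right) 40899 = -1213064340$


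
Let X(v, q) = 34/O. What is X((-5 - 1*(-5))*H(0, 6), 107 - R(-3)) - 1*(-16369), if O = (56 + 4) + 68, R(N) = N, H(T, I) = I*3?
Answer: 1047633/64 ≈ 16369.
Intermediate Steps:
H(T, I) = 3*I
O = 128 (O = 60 + 68 = 128)
X(v, q) = 17/64 (X(v, q) = 34/128 = 34*(1/128) = 17/64)
X((-5 - 1*(-5))*H(0, 6), 107 - R(-3)) - 1*(-16369) = 17/64 - 1*(-16369) = 17/64 + 16369 = 1047633/64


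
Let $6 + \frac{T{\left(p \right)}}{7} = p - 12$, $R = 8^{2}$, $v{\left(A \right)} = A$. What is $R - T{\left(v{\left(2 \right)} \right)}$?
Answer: $176$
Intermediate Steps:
$R = 64$
$T{\left(p \right)} = -126 + 7 p$ ($T{\left(p \right)} = -42 + 7 \left(p - 12\right) = -42 + 7 \left(-12 + p\right) = -42 + \left(-84 + 7 p\right) = -126 + 7 p$)
$R - T{\left(v{\left(2 \right)} \right)} = 64 - \left(-126 + 7 \cdot 2\right) = 64 - \left(-126 + 14\right) = 64 - -112 = 64 + 112 = 176$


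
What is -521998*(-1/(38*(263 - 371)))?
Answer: -260999/2052 ≈ -127.19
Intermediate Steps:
-521998*(-1/(38*(263 - 371))) = -521998/((-108*(-38))) = -521998/4104 = -521998*1/4104 = -260999/2052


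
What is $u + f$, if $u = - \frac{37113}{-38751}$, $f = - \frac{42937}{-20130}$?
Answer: $\frac{803645459}{260019210} \approx 3.0907$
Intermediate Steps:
$f = \frac{42937}{20130}$ ($f = - \frac{42937 \left(-1\right)}{20130} = \left(-1\right) \left(- \frac{42937}{20130}\right) = \frac{42937}{20130} \approx 2.133$)
$u = \frac{12371}{12917}$ ($u = \left(-37113\right) \left(- \frac{1}{38751}\right) = \frac{12371}{12917} \approx 0.95773$)
$u + f = \frac{12371}{12917} + \frac{42937}{20130} = \frac{803645459}{260019210}$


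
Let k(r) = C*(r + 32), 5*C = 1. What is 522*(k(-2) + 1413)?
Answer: 740718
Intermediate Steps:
C = ⅕ (C = (⅕)*1 = ⅕ ≈ 0.20000)
k(r) = 32/5 + r/5 (k(r) = (r + 32)/5 = (32 + r)/5 = 32/5 + r/5)
522*(k(-2) + 1413) = 522*((32/5 + (⅕)*(-2)) + 1413) = 522*((32/5 - ⅖) + 1413) = 522*(6 + 1413) = 522*1419 = 740718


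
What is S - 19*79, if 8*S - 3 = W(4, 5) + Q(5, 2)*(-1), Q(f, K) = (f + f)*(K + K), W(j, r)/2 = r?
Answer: -12035/8 ≈ -1504.4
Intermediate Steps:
W(j, r) = 2*r
Q(f, K) = 4*K*f (Q(f, K) = (2*f)*(2*K) = 4*K*f)
S = -27/8 (S = 3/8 + (2*5 + (4*2*5)*(-1))/8 = 3/8 + (10 + 40*(-1))/8 = 3/8 + (10 - 40)/8 = 3/8 + (⅛)*(-30) = 3/8 - 15/4 = -27/8 ≈ -3.3750)
S - 19*79 = -27/8 - 19*79 = -27/8 - 1501 = -12035/8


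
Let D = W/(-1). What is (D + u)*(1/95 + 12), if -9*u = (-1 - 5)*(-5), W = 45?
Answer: -33089/57 ≈ -580.51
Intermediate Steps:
u = -10/3 (u = -(-1 - 5)*(-5)/9 = -(-2)*(-5)/3 = -⅑*30 = -10/3 ≈ -3.3333)
D = -45 (D = 45/(-1) = 45*(-1) = -45)
(D + u)*(1/95 + 12) = (-45 - 10/3)*(1/95 + 12) = -145*(1/95 + 12)/3 = -145/3*1141/95 = -33089/57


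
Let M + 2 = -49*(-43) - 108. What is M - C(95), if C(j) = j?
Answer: 1902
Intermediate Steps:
M = 1997 (M = -2 + (-49*(-43) - 108) = -2 + (2107 - 108) = -2 + 1999 = 1997)
M - C(95) = 1997 - 1*95 = 1997 - 95 = 1902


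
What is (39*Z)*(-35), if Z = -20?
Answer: 27300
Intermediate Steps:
(39*Z)*(-35) = (39*(-20))*(-35) = -780*(-35) = 27300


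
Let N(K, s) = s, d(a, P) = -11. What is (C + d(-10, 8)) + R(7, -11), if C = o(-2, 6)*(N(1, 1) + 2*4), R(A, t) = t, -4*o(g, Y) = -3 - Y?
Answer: -7/4 ≈ -1.7500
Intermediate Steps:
o(g, Y) = 3/4 + Y/4 (o(g, Y) = -(-3 - Y)/4 = 3/4 + Y/4)
C = 81/4 (C = (3/4 + (1/4)*6)*(1 + 2*4) = (3/4 + 3/2)*(1 + 8) = (9/4)*9 = 81/4 ≈ 20.250)
(C + d(-10, 8)) + R(7, -11) = (81/4 - 11) - 11 = 37/4 - 11 = -7/4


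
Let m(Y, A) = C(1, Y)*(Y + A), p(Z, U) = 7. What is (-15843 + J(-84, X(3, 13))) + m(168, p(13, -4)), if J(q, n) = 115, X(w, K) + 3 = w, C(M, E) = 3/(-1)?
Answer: -16253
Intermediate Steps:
C(M, E) = -3 (C(M, E) = 3*(-1) = -3)
X(w, K) = -3 + w
m(Y, A) = -3*A - 3*Y (m(Y, A) = -3*(Y + A) = -3*(A + Y) = -3*A - 3*Y)
(-15843 + J(-84, X(3, 13))) + m(168, p(13, -4)) = (-15843 + 115) + (-3*7 - 3*168) = -15728 + (-21 - 504) = -15728 - 525 = -16253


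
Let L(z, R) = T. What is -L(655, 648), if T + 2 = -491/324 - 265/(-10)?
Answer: -7447/324 ≈ -22.985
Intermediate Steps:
T = 7447/324 (T = -2 + (-491/324 - 265/(-10)) = -2 + (-491*1/324 - 265*(-⅒)) = -2 + (-491/324 + 53/2) = -2 + 8095/324 = 7447/324 ≈ 22.985)
L(z, R) = 7447/324
-L(655, 648) = -1*7447/324 = -7447/324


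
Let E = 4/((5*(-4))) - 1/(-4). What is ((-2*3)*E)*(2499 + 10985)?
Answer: -20226/5 ≈ -4045.2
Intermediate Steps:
E = 1/20 (E = 4/(-20) - 1*(-¼) = 4*(-1/20) + ¼ = -⅕ + ¼ = 1/20 ≈ 0.050000)
((-2*3)*E)*(2499 + 10985) = (-2*3*(1/20))*(2499 + 10985) = -6*1/20*13484 = -3/10*13484 = -20226/5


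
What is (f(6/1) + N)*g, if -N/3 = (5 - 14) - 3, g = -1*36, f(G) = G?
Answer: -1512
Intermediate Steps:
g = -36
N = 36 (N = -3*((5 - 14) - 3) = -3*(-9 - 3) = -3*(-12) = 36)
(f(6/1) + N)*g = (6/1 + 36)*(-36) = (6*1 + 36)*(-36) = (6 + 36)*(-36) = 42*(-36) = -1512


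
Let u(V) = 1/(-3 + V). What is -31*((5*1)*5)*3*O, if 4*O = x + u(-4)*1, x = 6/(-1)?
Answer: 99975/28 ≈ 3570.5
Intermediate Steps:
x = -6 (x = 6*(-1) = -6)
O = -43/28 (O = (-6 + 1/(-3 - 4))/4 = (-6 + 1/(-7))/4 = (-6 - ⅐*1)/4 = (-6 - ⅐)/4 = (¼)*(-43/7) = -43/28 ≈ -1.5357)
-31*((5*1)*5)*3*O = -31*((5*1)*5)*3*(-43)/28 = -31*(5*5)*3*(-43)/28 = -31*25*3*(-43)/28 = -2325*(-43)/28 = -31*(-3225/28) = 99975/28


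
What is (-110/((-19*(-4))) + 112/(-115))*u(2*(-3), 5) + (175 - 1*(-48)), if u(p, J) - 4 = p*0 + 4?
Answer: 444931/2185 ≈ 203.63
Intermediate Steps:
u(p, J) = 8 (u(p, J) = 4 + (p*0 + 4) = 4 + (0 + 4) = 4 + 4 = 8)
(-110/((-19*(-4))) + 112/(-115))*u(2*(-3), 5) + (175 - 1*(-48)) = (-110/((-19*(-4))) + 112/(-115))*8 + (175 - 1*(-48)) = (-110/76 + 112*(-1/115))*8 + (175 + 48) = (-110*1/76 - 112/115)*8 + 223 = (-55/38 - 112/115)*8 + 223 = -10581/4370*8 + 223 = -42324/2185 + 223 = 444931/2185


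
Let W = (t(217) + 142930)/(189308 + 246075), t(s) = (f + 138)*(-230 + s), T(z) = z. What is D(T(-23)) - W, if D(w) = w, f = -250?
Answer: -10158195/435383 ≈ -23.332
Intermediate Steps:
t(s) = 25760 - 112*s (t(s) = (-250 + 138)*(-230 + s) = -112*(-230 + s) = 25760 - 112*s)
W = 144386/435383 (W = ((25760 - 112*217) + 142930)/(189308 + 246075) = ((25760 - 24304) + 142930)/435383 = (1456 + 142930)*(1/435383) = 144386*(1/435383) = 144386/435383 ≈ 0.33163)
D(T(-23)) - W = -23 - 1*144386/435383 = -23 - 144386/435383 = -10158195/435383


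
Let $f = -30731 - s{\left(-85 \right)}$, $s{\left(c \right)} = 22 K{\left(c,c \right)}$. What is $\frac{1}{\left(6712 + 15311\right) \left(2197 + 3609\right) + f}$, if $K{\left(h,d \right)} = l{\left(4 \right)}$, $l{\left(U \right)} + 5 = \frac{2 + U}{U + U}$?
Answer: $\frac{2}{255669801} \approx 7.8226 \cdot 10^{-9}$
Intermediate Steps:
$l{\left(U \right)} = -5 + \frac{2 + U}{2 U}$ ($l{\left(U \right)} = -5 + \frac{2 + U}{U + U} = -5 + \frac{2 + U}{2 U}$)
$K{\left(h,d \right)} = - \frac{17}{4}$ ($K{\left(h,d \right)} = - \frac{9}{2} + \frac{1}{4} = - \frac{17}{4}$)
$s{\left(c \right)} = - \frac{187}{2}$ ($s{\left(c \right)} = 22 \left(- \frac{17}{4}\right) = - \frac{187}{2}$)
$f = - \frac{61275}{2}$ ($f = -30731 - - \frac{187}{2} = -30731 + \frac{187}{2} = - \frac{61275}{2} \approx -30638.0$)
$\frac{1}{\left(6712 + 15311\right) \left(2197 + 3609\right) + f} = \frac{1}{\left(6712 + 15311\right) \left(2197 + 3609\right) - \frac{61275}{2}} = \frac{1}{22023 \cdot 5806 - \frac{61275}{2}} = \frac{1}{127865538 - \frac{61275}{2}} = \frac{1}{\frac{255669801}{2}} = \frac{2}{255669801}$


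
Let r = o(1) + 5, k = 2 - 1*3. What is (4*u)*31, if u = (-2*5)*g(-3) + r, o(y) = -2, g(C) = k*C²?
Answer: 11532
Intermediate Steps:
k = -1 (k = 2 - 3 = -1)
g(C) = -C²
r = 3 (r = -2 + 5 = 3)
u = 93 (u = (-2*5)*(-1*(-3)²) + 3 = -(-10)*9 + 3 = -10*(-9) + 3 = 90 + 3 = 93)
(4*u)*31 = (4*93)*31 = 372*31 = 11532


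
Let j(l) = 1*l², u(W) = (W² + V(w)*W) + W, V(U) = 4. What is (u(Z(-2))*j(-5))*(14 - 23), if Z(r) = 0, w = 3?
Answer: 0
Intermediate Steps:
u(W) = W² + 5*W (u(W) = (W² + 4*W) + W = W² + 5*W)
j(l) = l²
(u(Z(-2))*j(-5))*(14 - 23) = ((0*(5 + 0))*(-5)²)*(14 - 23) = ((0*5)*25)*(-9) = (0*25)*(-9) = 0*(-9) = 0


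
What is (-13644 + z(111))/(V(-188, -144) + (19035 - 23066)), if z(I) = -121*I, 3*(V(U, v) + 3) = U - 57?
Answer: 81225/12347 ≈ 6.5785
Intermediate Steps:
V(U, v) = -22 + U/3 (V(U, v) = -3 + (U - 57)/3 = -3 + (-57 + U)/3 = -3 + (-19 + U/3) = -22 + U/3)
(-13644 + z(111))/(V(-188, -144) + (19035 - 23066)) = (-13644 - 121*111)/((-22 + (1/3)*(-188)) + (19035 - 23066)) = (-13644 - 13431)/((-22 - 188/3) - 4031) = -27075/(-254/3 - 4031) = -27075/(-12347/3) = -27075*(-3/12347) = 81225/12347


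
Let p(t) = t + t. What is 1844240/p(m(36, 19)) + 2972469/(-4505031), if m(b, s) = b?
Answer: 38463631267/1501677 ≈ 25614.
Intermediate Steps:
p(t) = 2*t
1844240/p(m(36, 19)) + 2972469/(-4505031) = 1844240/((2*36)) + 2972469/(-4505031) = 1844240/72 + 2972469*(-1/4505031) = 1844240*(1/72) - 990823/1501677 = 230530/9 - 990823/1501677 = 38463631267/1501677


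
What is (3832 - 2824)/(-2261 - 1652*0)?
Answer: -144/323 ≈ -0.44582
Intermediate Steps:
(3832 - 2824)/(-2261 - 1652*0) = 1008/(-2261 + 0) = 1008/(-2261) = 1008*(-1/2261) = -144/323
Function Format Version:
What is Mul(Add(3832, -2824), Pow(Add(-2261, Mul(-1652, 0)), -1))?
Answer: Rational(-144, 323) ≈ -0.44582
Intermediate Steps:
Mul(Add(3832, -2824), Pow(Add(-2261, Mul(-1652, 0)), -1)) = Mul(1008, Pow(Add(-2261, 0), -1)) = Mul(1008, Pow(-2261, -1)) = Mul(1008, Rational(-1, 2261)) = Rational(-144, 323)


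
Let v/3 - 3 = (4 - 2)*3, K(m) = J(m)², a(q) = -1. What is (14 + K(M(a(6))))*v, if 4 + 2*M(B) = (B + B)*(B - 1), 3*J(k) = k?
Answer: 378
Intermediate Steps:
J(k) = k/3
M(B) = -2 + B*(-1 + B) (M(B) = -2 + ((B + B)*(B - 1))/2 = -2 + ((2*B)*(-1 + B))/2 = -2 + (2*B*(-1 + B))/2 = -2 + B*(-1 + B))
K(m) = m²/9 (K(m) = (m/3)² = m²/9)
v = 27 (v = 9 + 3*((4 - 2)*3) = 9 + 3*(2*3) = 9 + 3*6 = 9 + 18 = 27)
(14 + K(M(a(6))))*v = (14 + (-2 + (-1)² - 1*(-1))²/9)*27 = (14 + (-2 + 1 + 1)²/9)*27 = (14 + (⅑)*0²)*27 = (14 + (⅑)*0)*27 = (14 + 0)*27 = 14*27 = 378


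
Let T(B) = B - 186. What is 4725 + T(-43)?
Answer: 4496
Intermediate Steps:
T(B) = -186 + B
4725 + T(-43) = 4725 + (-186 - 43) = 4725 - 229 = 4496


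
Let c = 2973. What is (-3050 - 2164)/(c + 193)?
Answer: -2607/1583 ≈ -1.6469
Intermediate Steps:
(-3050 - 2164)/(c + 193) = (-3050 - 2164)/(2973 + 193) = -5214/3166 = -5214*1/3166 = -2607/1583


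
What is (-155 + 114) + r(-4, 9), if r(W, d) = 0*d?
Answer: -41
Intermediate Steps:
r(W, d) = 0
(-155 + 114) + r(-4, 9) = (-155 + 114) + 0 = -41 + 0 = -41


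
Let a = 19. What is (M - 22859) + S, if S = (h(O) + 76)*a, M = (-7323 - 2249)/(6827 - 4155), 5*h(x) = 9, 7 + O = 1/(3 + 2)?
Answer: -71423837/3340 ≈ -21384.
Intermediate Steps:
O = -34/5 (O = -7 + 1/(3 + 2) = -7 + 1/5 = -34/5 ≈ -6.8000)
h(x) = 9/5 (h(x) = (1/5)*9 = 9/5)
M = -2393/668 (M = -9572/2672 = -9572*1/2672 = -2393/668 ≈ -3.5823)
S = 7391/5 (S = (9/5 + 76)*19 = (389/5)*19 = 7391/5 ≈ 1478.2)
(M - 22859) + S = (-2393/668 - 22859) + 7391/5 = -15272205/668 + 7391/5 = -71423837/3340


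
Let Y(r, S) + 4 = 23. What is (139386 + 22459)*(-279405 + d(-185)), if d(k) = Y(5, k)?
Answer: -45217227170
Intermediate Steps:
Y(r, S) = 19 (Y(r, S) = -4 + 23 = 19)
d(k) = 19
(139386 + 22459)*(-279405 + d(-185)) = (139386 + 22459)*(-279405 + 19) = 161845*(-279386) = -45217227170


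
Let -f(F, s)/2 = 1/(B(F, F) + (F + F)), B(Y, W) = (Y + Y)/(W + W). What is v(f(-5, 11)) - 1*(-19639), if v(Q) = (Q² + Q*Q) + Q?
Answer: 1590785/81 ≈ 19639.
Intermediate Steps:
B(Y, W) = Y/W (B(Y, W) = (2*Y)/((2*W)) = (2*Y)*(1/(2*W)) = Y/W)
f(F, s) = -2/(1 + 2*F) (f(F, s) = -2/(F/F + (F + F)) = -2/(1 + 2*F))
v(Q) = Q + 2*Q² (v(Q) = (Q² + Q²) + Q = 2*Q² + Q = Q + 2*Q²)
v(f(-5, 11)) - 1*(-19639) = (-2/(1 + 2*(-5)))*(1 + 2*(-2/(1 + 2*(-5)))) - 1*(-19639) = (-2/(1 - 10))*(1 + 2*(-2/(1 - 10))) + 19639 = (-2/(-9))*(1 + 2*(-2/(-9))) + 19639 = (-2*(-⅑))*(1 + 2*(-2*(-⅑))) + 19639 = 2*(1 + 2*(2/9))/9 + 19639 = 2*(1 + 4/9)/9 + 19639 = (2/9)*(13/9) + 19639 = 26/81 + 19639 = 1590785/81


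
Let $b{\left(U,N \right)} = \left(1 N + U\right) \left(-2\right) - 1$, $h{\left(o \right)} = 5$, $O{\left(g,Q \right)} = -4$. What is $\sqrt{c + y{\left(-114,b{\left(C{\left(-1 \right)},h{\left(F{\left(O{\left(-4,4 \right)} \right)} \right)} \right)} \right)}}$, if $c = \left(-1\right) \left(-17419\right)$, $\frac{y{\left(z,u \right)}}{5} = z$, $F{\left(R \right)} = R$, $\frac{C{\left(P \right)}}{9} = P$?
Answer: $\sqrt{16849} \approx 129.8$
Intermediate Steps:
$C{\left(P \right)} = 9 P$
$b{\left(U,N \right)} = -1 - 2 N - 2 U$ ($b{\left(U,N \right)} = \left(N + U\right) \left(-2\right) - 1 = \left(- 2 N - 2 U\right) - 1 = -1 - 2 N - 2 U$)
$y{\left(z,u \right)} = 5 z$
$c = 17419$
$\sqrt{c + y{\left(-114,b{\left(C{\left(-1 \right)},h{\left(F{\left(O{\left(-4,4 \right)} \right)} \right)} \right)} \right)}} = \sqrt{17419 + 5 \left(-114\right)} = \sqrt{17419 - 570} = \sqrt{16849}$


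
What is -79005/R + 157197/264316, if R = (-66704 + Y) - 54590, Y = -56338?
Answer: 938567367/902903456 ≈ 1.0395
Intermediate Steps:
R = -177632 (R = (-66704 - 56338) - 54590 = -123042 - 54590 = -177632)
-79005/R + 157197/264316 = -79005/(-177632) + 157197/264316 = -79005*(-1/177632) + 157197*(1/264316) = 79005/177632 + 157197/264316 = 938567367/902903456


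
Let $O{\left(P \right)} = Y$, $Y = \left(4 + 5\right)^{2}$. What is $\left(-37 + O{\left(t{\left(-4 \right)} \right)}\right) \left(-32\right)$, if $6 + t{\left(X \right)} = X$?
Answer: $-1408$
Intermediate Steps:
$t{\left(X \right)} = -6 + X$
$Y = 81$ ($Y = 9^{2} = 81$)
$O{\left(P \right)} = 81$
$\left(-37 + O{\left(t{\left(-4 \right)} \right)}\right) \left(-32\right) = \left(-37 + 81\right) \left(-32\right) = 44 \left(-32\right) = -1408$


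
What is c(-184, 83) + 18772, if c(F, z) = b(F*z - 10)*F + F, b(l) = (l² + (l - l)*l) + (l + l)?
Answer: -42965630052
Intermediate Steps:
b(l) = l² + 2*l (b(l) = (l² + 0*l) + 2*l = (l² + 0) + 2*l = l² + 2*l)
c(F, z) = F + F*(-10 + F*z)*(-8 + F*z) (c(F, z) = ((F*z - 10)*(2 + (F*z - 10)))*F + F = ((-10 + F*z)*(2 + (-10 + F*z)))*F + F = ((-10 + F*z)*(-8 + F*z))*F + F = F*(-10 + F*z)*(-8 + F*z) + F = F + F*(-10 + F*z)*(-8 + F*z))
c(-184, 83) + 18772 = -184*(1 + (-10 - 184*83)*(-8 - 184*83)) + 18772 = -184*(1 + (-10 - 15272)*(-8 - 15272)) + 18772 = -184*(1 - 15282*(-15280)) + 18772 = -184*(1 + 233508960) + 18772 = -184*233508961 + 18772 = -42965648824 + 18772 = -42965630052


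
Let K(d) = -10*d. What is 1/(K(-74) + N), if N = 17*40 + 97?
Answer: 1/1517 ≈ 0.00065920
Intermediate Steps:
N = 777 (N = 680 + 97 = 777)
1/(K(-74) + N) = 1/(-10*(-74) + 777) = 1/(740 + 777) = 1/1517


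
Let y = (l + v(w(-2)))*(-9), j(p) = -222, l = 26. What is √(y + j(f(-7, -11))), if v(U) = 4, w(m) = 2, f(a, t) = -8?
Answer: 2*I*√123 ≈ 22.181*I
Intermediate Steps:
y = -270 (y = (26 + 4)*(-9) = 30*(-9) = -270)
√(y + j(f(-7, -11))) = √(-270 - 222) = √(-492) = 2*I*√123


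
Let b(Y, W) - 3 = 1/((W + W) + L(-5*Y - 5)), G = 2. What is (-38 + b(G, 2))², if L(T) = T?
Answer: 148996/121 ≈ 1231.4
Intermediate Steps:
b(Y, W) = 3 + 1/(-5 - 5*Y + 2*W) (b(Y, W) = 3 + 1/((W + W) + (-5*Y - 5)) = 3 + 1/(2*W + (-5 - 5*Y)) = 3 + 1/(-5 - 5*Y + 2*W))
(-38 + b(G, 2))² = (-38 + (14 - 6*2 + 15*2)/(5 - 2*2 + 5*2))² = (-38 + (14 - 12 + 30)/(5 - 4 + 10))² = (-38 + 32/11)² = (-386/11)² = 148996/121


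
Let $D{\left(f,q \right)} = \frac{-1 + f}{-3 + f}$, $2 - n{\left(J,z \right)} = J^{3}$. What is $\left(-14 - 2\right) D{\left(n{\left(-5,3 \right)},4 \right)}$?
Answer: $- \frac{504}{31} \approx -16.258$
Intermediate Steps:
$n{\left(J,z \right)} = 2 - J^{3}$
$D{\left(f,q \right)} = \frac{-1 + f}{-3 + f}$
$\left(-14 - 2\right) D{\left(n{\left(-5,3 \right)},4 \right)} = \left(-14 - 2\right) \frac{-1 + \left(2 - \left(-5\right)^{3}\right)}{-3 + \left(2 - \left(-5\right)^{3}\right)} = - 16 \frac{-1 + \left(2 - -125\right)}{-3 + \left(2 - -125\right)} = - 16 \frac{-1 + \left(2 + 125\right)}{-3 + \left(2 + 125\right)} = - 16 \frac{-1 + 127}{-3 + 127} = - 16 \cdot \frac{1}{124} \cdot 126 = \left(-16\right) \frac{63}{62} = - \frac{504}{31}$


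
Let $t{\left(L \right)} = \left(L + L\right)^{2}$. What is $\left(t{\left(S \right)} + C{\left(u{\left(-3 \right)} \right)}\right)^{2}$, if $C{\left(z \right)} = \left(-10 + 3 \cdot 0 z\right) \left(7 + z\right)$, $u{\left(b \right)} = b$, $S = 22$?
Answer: $3594816$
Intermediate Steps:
$t{\left(L \right)} = 4 L^{2}$ ($t{\left(L \right)} = \left(2 L\right)^{2} = 4 L^{2}$)
$C{\left(z \right)} = -70 - 10 z$ ($C{\left(z \right)} = \left(-10 + 0 z\right) \left(7 + z\right) = \left(-10 + 0\right) \left(7 + z\right) = - 10 \left(7 + z\right) = -70 - 10 z$)
$\left(t{\left(S \right)} + C{\left(u{\left(-3 \right)} \right)}\right)^{2} = \left(4 \cdot 22^{2} - 40\right)^{2} = \left(4 \cdot 484 + \left(-70 + 30\right)\right)^{2} = \left(1936 - 40\right)^{2} = 1896^{2} = 3594816$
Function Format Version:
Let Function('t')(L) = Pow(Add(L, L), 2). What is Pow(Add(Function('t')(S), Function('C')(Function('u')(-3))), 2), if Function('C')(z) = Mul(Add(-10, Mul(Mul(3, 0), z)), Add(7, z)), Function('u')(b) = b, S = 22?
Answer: 3594816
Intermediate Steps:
Function('t')(L) = Mul(4, Pow(L, 2)) (Function('t')(L) = Pow(Mul(2, L), 2) = Mul(4, Pow(L, 2)))
Function('C')(z) = Add(-70, Mul(-10, z)) (Function('C')(z) = Mul(Add(-10, Mul(0, z)), Add(7, z)) = Mul(Add(-10, 0), Add(7, z)) = Mul(-10, Add(7, z)) = Add(-70, Mul(-10, z)))
Pow(Add(Function('t')(S), Function('C')(Function('u')(-3))), 2) = Pow(Add(Mul(4, Pow(22, 2)), Add(-70, Mul(-10, -3))), 2) = Pow(Add(Mul(4, 484), Add(-70, 30)), 2) = Pow(Add(1936, -40), 2) = Pow(1896, 2) = 3594816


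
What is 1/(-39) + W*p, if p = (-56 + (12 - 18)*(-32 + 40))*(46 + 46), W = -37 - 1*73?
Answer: 41046719/39 ≈ 1.0525e+6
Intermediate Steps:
W = -110 (W = -37 - 73 = -110)
p = -9568 (p = (-56 - 6*8)*92 = (-56 - 48)*92 = -104*92 = -9568)
1/(-39) + W*p = 1/(-39) - 110*(-9568) = -1/39 + 1052480 = 41046719/39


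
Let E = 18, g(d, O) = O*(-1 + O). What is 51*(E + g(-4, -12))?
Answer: 8874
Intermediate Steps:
51*(E + g(-4, -12)) = 51*(18 - 12*(-1 - 12)) = 51*(18 - 12*(-13)) = 51*(18 + 156) = 51*174 = 8874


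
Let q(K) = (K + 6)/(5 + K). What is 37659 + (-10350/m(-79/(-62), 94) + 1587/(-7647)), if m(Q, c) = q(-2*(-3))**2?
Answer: 590591421/20392 ≈ 28962.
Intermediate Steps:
q(K) = (6 + K)/(5 + K)
m(Q, c) = 144/121 (m(Q, c) = ((6 - 2*(-3))/(5 - 2*(-3)))**2 = ((6 + 6)/(5 + 6))**2 = (12/11)**2 = 144/121)
37659 + (-10350/m(-79/(-62), 94) + 1587/(-7647)) = 37659 + (-10350/144/121 + 1587/(-7647)) = 37659 + (-10350*121/144 + 1587*(-1/7647)) = 37659 + (-69575/8 - 529/2549) = 37659 - 177350907/20392 = 590591421/20392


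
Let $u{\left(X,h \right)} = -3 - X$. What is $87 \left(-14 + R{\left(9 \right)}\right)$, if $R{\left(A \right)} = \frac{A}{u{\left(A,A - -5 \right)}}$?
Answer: $- \frac{5133}{4} \approx -1283.3$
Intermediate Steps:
$R{\left(A \right)} = \frac{A}{-3 - A}$
$87 \left(-14 + R{\left(9 \right)}\right) = 87 \left(-14 - \frac{9}{3 + 9}\right) = 87 \left(-14 - \frac{9}{12}\right) = 87 \left(-14 - 9 \cdot \frac{1}{12}\right) = 87 \left(-14 - \frac{3}{4}\right) = 87 \left(- \frac{59}{4}\right) = - \frac{5133}{4}$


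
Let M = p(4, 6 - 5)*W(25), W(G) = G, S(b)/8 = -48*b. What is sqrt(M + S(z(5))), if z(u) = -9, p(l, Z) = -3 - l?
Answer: sqrt(3281) ≈ 57.280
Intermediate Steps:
S(b) = -384*b (S(b) = 8*(-48*b) = -384*b)
M = -175 (M = (-3 - 1*4)*25 = (-3 - 4)*25 = -7*25 = -175)
sqrt(M + S(z(5))) = sqrt(-175 - 384*(-9)) = sqrt(-175 + 3456) = sqrt(3281)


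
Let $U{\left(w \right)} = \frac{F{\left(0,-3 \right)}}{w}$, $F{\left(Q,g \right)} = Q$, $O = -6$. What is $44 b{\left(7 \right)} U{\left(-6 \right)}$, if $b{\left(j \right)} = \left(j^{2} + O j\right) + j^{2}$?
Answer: $0$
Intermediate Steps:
$b{\left(j \right)} = - 6 j + 2 j^{2}$ ($b{\left(j \right)} = \left(j^{2} - 6 j\right) + j^{2} = - 6 j + 2 j^{2}$)
$U{\left(w \right)} = 0$ ($U{\left(w \right)} = \frac{0}{w} = 0$)
$44 b{\left(7 \right)} U{\left(-6 \right)} = 44 \cdot 2 \cdot 7 \left(-3 + 7\right) 0 = 44 \cdot 2 \cdot 7 \cdot 4 \cdot 0 = 44 \cdot 56 \cdot 0 = 2464 \cdot 0 = 0$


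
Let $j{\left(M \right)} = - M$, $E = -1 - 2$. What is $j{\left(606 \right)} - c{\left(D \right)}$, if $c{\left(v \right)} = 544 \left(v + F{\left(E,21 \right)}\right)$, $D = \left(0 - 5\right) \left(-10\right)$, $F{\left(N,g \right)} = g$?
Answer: $-39230$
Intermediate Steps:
$E = -3$ ($E = -1 - 2 = -3$)
$D = 50$ ($D = \left(-5\right) \left(-10\right) = 50$)
$c{\left(v \right)} = 11424 + 544 v$ ($c{\left(v \right)} = 544 \left(v + 21\right) = 544 \left(21 + v\right) = 11424 + 544 v$)
$j{\left(606 \right)} - c{\left(D \right)} = \left(-1\right) 606 - \left(11424 + 544 \cdot 50\right) = -606 - \left(11424 + 27200\right) = -606 - 38624 = -39230$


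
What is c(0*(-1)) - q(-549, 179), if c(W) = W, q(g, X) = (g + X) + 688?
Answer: -318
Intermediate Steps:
q(g, X) = 688 + X + g (q(g, X) = (X + g) + 688 = 688 + X + g)
c(0*(-1)) - q(-549, 179) = 0*(-1) - (688 + 179 - 549) = 0 - 1*318 = 0 - 318 = -318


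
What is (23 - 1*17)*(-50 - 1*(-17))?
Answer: -198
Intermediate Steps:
(23 - 1*17)*(-50 - 1*(-17)) = (23 - 17)*(-50 + 17) = 6*(-33) = -198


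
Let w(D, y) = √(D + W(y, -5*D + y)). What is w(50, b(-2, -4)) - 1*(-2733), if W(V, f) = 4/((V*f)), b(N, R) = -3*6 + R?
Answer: 2733 + √27975574/748 ≈ 2740.1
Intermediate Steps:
b(N, R) = -18 + R
W(V, f) = 4/(V*f) (W(V, f) = 4*(1/(V*f)) = 4/(V*f))
w(D, y) = √(D + 4/(y*(y - 5*D))) (w(D, y) = √(D + 4/(y*(-5*D + y))) = √(D + 4/(y*(y - 5*D))))
w(50, b(-2, -4)) - 1*(-2733) = √((-4 + 50*(-18 - 4)*(-(-18 - 4) + 5*50))/((-18 - 4)*(-(-18 - 4) + 5*50))) - 1*(-2733) = √((-4 + 50*(-22)*(-1*(-22) + 250))/((-22)*(-1*(-22) + 250))) + 2733 = √(-(-4 + 50*(-22)*(22 + 250))/(22*(22 + 250))) + 2733 = √(-1/22*(-4 + 50*(-22)*272)/272) + 2733 = √(-1/22*1/272*(-4 - 299200)) + 2733 = √(-1/22*1/272*(-299204)) + 2733 = √(74801/1496) + 2733 = √27975574/748 + 2733 = 2733 + √27975574/748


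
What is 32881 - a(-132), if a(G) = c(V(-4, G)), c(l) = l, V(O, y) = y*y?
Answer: 15457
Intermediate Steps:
V(O, y) = y**2
a(G) = G**2
32881 - a(-132) = 32881 - 1*(-132)**2 = 32881 - 1*17424 = 32881 - 17424 = 15457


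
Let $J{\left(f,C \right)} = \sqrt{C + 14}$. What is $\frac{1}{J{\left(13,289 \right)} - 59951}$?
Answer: $- \frac{59951}{3594122098} - \frac{\sqrt{303}}{3594122098} \approx -1.6685 \cdot 10^{-5}$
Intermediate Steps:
$J{\left(f,C \right)} = \sqrt{14 + C}$
$\frac{1}{J{\left(13,289 \right)} - 59951} = \frac{1}{\sqrt{14 + 289} - 59951} = \frac{1}{\sqrt{303} - 59951} = \frac{1}{-59951 + \sqrt{303}}$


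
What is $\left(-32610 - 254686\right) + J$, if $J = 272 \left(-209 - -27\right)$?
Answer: $-336800$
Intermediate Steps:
$J = -49504$ ($J = 272 \left(-209 + 27\right) = 272 \left(-182\right) = -49504$)
$\left(-32610 - 254686\right) + J = \left(-32610 - 254686\right) - 49504 = -287296 - 49504 = -336800$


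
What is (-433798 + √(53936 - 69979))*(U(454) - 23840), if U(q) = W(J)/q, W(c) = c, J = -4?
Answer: 2347576828236/227 - 5411682*I*√16043/227 ≈ 1.0342e+10 - 3.0196e+6*I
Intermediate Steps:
U(q) = -4/q
(-433798 + √(53936 - 69979))*(U(454) - 23840) = (-433798 + √(53936 - 69979))*(-4/454 - 23840) = (-433798 + √(-16043))*(-4*1/454 - 23840) = (-433798 + I*√16043)*(-2/227 - 23840) = (-433798 + I*√16043)*(-5411682/227) = 2347576828236/227 - 5411682*I*√16043/227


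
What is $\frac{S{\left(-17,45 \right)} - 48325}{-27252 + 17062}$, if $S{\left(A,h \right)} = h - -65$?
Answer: $\frac{9643}{2038} \approx 4.7316$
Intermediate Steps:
$S{\left(A,h \right)} = 65 + h$ ($S{\left(A,h \right)} = h + 65 = 65 + h$)
$\frac{S{\left(-17,45 \right)} - 48325}{-27252 + 17062} = \frac{\left(65 + 45\right) - 48325}{-27252 + 17062} = \frac{110 - 48325}{-10190} = \left(-48215\right) \left(- \frac{1}{10190}\right) = \frac{9643}{2038}$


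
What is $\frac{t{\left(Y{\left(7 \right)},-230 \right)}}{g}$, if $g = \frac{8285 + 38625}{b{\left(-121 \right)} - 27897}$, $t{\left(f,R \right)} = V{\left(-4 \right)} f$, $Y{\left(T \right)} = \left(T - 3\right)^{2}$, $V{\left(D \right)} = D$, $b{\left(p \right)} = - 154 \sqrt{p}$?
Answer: $\frac{892704}{23455} + \frac{54208 i}{23455} \approx 38.06 + 2.3111 i$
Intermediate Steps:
$Y{\left(T \right)} = \left(-3 + T\right)^{2}$
$t{\left(f,R \right)} = - 4 f$
$g = \frac{9382 \left(-27897 + 1694 i\right)}{156222449}$ ($g = \frac{8285 + 38625}{- 154 \sqrt{-121} - 27897} = \frac{46910}{- 154 \cdot 11 i - 27897} = \frac{46910}{- 1694 i - 27897} = \frac{46910}{-27897 - 1694 i} = 46910 \frac{-27897 + 1694 i}{781112245} = \frac{9382 \left(-27897 + 1694 i\right)}{156222449} \approx -1.6754 + 0.10173 i$)
$\frac{t{\left(Y{\left(7 \right)},-230 \right)}}{g} = \frac{\left(-4\right) \left(-3 + 7\right)^{2}}{- \frac{261729654}{156222449} + \frac{15893108 i}{156222449}} = - 4 \cdot 4^{2} \frac{156222449 \left(- \frac{261729654}{156222449} - \frac{15893108 i}{156222449}\right)}{440109620} = \left(-4\right) 16 \frac{156222449 \left(- \frac{261729654}{156222449} - \frac{15893108 i}{156222449}\right)}{440109620} = - 64 \frac{156222449 \left(- \frac{261729654}{156222449} - \frac{15893108 i}{156222449}\right)}{440109620} = - \frac{2499559184 \left(- \frac{261729654}{156222449} - \frac{15893108 i}{156222449}\right)}{110027405}$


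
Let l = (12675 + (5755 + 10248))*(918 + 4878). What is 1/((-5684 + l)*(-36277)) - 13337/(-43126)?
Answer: 40208873527625135/130017836076575804 ≈ 0.30926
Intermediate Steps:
l = 166217688 (l = (12675 + 16003)*5796 = 28678*5796 = 166217688)
1/((-5684 + l)*(-36277)) - 13337/(-43126) = 1/((-5684 + 166217688)*(-36277)) - 13337/(-43126) = -1/36277/166212004 - 13337*(-1/43126) = (1/166212004)*(-1/36277) + 13337/43126 = -1/6029672869108 + 13337/43126 = 40208873527625135/130017836076575804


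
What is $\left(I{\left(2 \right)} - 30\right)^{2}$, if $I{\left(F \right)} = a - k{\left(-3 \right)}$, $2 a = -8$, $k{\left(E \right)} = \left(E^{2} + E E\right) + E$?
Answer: $2401$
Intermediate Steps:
$k{\left(E \right)} = E + 2 E^{2}$ ($k{\left(E \right)} = \left(E^{2} + E^{2}\right) + E = 2 E^{2} + E = E + 2 E^{2}$)
$a = -4$ ($a = \frac{1}{2} \left(-8\right) = -4$)
$I{\left(F \right)} = -19$ ($I{\left(F \right)} = -4 - - 3 \left(1 + 2 \left(-3\right)\right) = -4 - - 3 \left(1 - 6\right) = -4 - \left(-3\right) \left(-5\right) = -4 - 15 = -19$)
$\left(I{\left(2 \right)} - 30\right)^{2} = \left(-19 - 30\right)^{2} = \left(-49\right)^{2} = 2401$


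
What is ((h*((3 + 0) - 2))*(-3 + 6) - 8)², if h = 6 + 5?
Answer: 625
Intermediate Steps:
h = 11
((h*((3 + 0) - 2))*(-3 + 6) - 8)² = ((11*((3 + 0) - 2))*(-3 + 6) - 8)² = ((11*(3 - 2))*3 - 8)² = ((11*1)*3 - 8)² = (11*3 - 8)² = (33 - 8)² = 25² = 625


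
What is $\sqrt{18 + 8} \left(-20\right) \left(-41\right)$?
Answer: $820 \sqrt{26} \approx 4181.2$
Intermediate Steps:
$\sqrt{18 + 8} \left(-20\right) \left(-41\right) = \sqrt{26} \left(-20\right) \left(-41\right) = - 20 \sqrt{26} \left(-41\right) = 820 \sqrt{26}$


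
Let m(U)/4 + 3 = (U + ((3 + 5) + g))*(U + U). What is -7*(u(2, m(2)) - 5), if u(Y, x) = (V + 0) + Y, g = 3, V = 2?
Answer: 7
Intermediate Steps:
m(U) = -12 + 8*U*(11 + U) (m(U) = -12 + 4*((U + ((3 + 5) + 3))*(U + U)) = -12 + 4*((U + (8 + 3))*(2*U)) = -12 + 4*((U + 11)*(2*U)) = -12 + 4*((11 + U)*(2*U)) = -12 + 4*(2*U*(11 + U)) = -12 + 8*U*(11 + U))
u(Y, x) = 2 + Y (u(Y, x) = (2 + 0) + Y = 2 + Y)
-7*(u(2, m(2)) - 5) = -7*((2 + 2) - 5) = -7*(4 - 5) = -7*(-1) = 7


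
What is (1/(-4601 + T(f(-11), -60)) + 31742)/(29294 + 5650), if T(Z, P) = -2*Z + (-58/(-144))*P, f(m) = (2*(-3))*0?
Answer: 220218059/242432736 ≈ 0.90837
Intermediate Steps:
f(m) = 0 (f(m) = -6*0 = 0)
T(Z, P) = -2*Z + 29*P/72 (T(Z, P) = -2*Z + (-58*(-1/144))*P = -2*Z + 29*P/72)
(1/(-4601 + T(f(-11), -60)) + 31742)/(29294 + 5650) = (1/(-4601 + (-2*0 + (29/72)*(-60))) + 31742)/(29294 + 5650) = (1/(-4601 + (0 - 145/6)) + 31742)/34944 = (1/(-4601 - 145/6) + 31742)*(1/34944) = (1/(-27751/6) + 31742)*(1/34944) = (-6/27751 + 31742)*(1/34944) = (880872236/27751)*(1/34944) = 220218059/242432736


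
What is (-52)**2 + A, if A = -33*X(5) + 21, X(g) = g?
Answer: 2560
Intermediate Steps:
A = -144 (A = -33*5 + 21 = -165 + 21 = -144)
(-52)**2 + A = (-52)**2 - 144 = 2704 - 144 = 2560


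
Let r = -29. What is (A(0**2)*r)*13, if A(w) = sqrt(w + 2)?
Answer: -377*sqrt(2) ≈ -533.16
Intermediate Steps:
A(w) = sqrt(2 + w)
(A(0**2)*r)*13 = (sqrt(2 + 0**2)*(-29))*13 = (sqrt(2 + 0)*(-29))*13 = (sqrt(2)*(-29))*13 = -29*sqrt(2)*13 = -377*sqrt(2)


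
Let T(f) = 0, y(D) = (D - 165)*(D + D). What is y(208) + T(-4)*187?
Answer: 17888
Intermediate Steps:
y(D) = 2*D*(-165 + D) (y(D) = (-165 + D)*(2*D) = 2*D*(-165 + D))
y(208) + T(-4)*187 = 2*208*(-165 + 208) + 0*187 = 2*208*43 + 0 = 17888 + 0 = 17888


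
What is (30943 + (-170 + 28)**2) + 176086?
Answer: 227193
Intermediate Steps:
(30943 + (-170 + 28)**2) + 176086 = (30943 + (-142)**2) + 176086 = (30943 + 20164) + 176086 = 51107 + 176086 = 227193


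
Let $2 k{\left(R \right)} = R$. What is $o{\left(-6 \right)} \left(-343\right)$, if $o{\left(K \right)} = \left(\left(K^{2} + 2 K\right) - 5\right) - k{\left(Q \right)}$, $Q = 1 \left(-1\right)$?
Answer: $- \frac{13377}{2} \approx -6688.5$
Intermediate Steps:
$Q = -1$
$k{\left(R \right)} = \frac{R}{2}$
$o{\left(K \right)} = - \frac{9}{2} + K^{2} + 2 K$ ($o{\left(K \right)} = \left(\left(K^{2} + 2 K\right) - 5\right) - \frac{1}{2} \left(-1\right) = \left(-5 + K^{2} + 2 K\right) - - \frac{1}{2} = \left(-5 + K^{2} + 2 K\right) + \frac{1}{2} = - \frac{9}{2} + K^{2} + 2 K$)
$o{\left(-6 \right)} \left(-343\right) = \left(- \frac{9}{2} + \left(-6\right)^{2} + 2 \left(-6\right)\right) \left(-343\right) = \left(- \frac{9}{2} + 36 - 12\right) \left(-343\right) = \frac{39}{2} \left(-343\right) = - \frac{13377}{2}$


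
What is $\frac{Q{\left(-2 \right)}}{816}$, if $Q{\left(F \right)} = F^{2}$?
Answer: $\frac{1}{204} \approx 0.004902$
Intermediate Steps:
$\frac{Q{\left(-2 \right)}}{816} = \frac{\left(-2\right)^{2}}{816} = 4 \cdot \frac{1}{816} = \frac{1}{204}$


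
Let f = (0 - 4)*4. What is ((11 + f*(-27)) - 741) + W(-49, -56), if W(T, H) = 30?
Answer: -268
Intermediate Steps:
f = -16 (f = -4*4 = -16)
((11 + f*(-27)) - 741) + W(-49, -56) = ((11 - 16*(-27)) - 741) + 30 = ((11 + 432) - 741) + 30 = (443 - 741) + 30 = -298 + 30 = -268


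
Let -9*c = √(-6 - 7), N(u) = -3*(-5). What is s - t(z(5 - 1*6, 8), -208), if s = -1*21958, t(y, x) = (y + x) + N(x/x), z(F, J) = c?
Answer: -21765 + I*√13/9 ≈ -21765.0 + 0.40062*I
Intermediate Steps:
N(u) = 15
c = -I*√13/9 (c = -√(-6 - 7)/9 = -I*√13/9 ≈ -0.40062*I)
z(F, J) = -I*√13/9
t(y, x) = 15 + x + y (t(y, x) = (y + x) + 15 = (x + y) + 15 = 15 + x + y)
s = -21958
s - t(z(5 - 1*6, 8), -208) = -21958 - (15 - 208 - I*√13/9) = -21958 - (-193 - I*√13/9) = -21958 + (193 + I*√13/9) = -21765 + I*√13/9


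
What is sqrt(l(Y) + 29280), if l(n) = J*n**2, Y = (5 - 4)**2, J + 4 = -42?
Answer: sqrt(29234) ≈ 170.98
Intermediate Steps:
J = -46 (J = -4 - 42 = -46)
Y = 1 (Y = 1**2 = 1)
l(n) = -46*n**2
sqrt(l(Y) + 29280) = sqrt(-46*1**2 + 29280) = sqrt(-46*1 + 29280) = sqrt(-46 + 29280) = sqrt(29234)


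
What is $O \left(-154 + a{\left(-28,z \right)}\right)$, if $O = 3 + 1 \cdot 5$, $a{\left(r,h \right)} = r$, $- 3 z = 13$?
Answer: $-1456$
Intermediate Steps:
$z = - \frac{13}{3}$ ($z = \left(- \frac{1}{3}\right) 13 = - \frac{13}{3} \approx -4.3333$)
$O = 8$ ($O = 3 + 5 = 8$)
$O \left(-154 + a{\left(-28,z \right)}\right) = 8 \left(-154 - 28\right) = 8 \left(-182\right) = -1456$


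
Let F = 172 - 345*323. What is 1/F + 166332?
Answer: 18506597315/111263 ≈ 1.6633e+5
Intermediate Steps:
F = -111263 (F = 172 - 111435 = -111263)
1/F + 166332 = 1/(-111263) + 166332 = -1/111263 + 166332 = 18506597315/111263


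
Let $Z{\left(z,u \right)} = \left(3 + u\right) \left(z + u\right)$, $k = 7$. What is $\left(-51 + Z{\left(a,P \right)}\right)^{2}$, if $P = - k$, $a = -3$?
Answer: $121$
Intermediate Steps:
$P = -7$ ($P = \left(-1\right) 7 = -7$)
$Z{\left(z,u \right)} = \left(3 + u\right) \left(u + z\right)$
$\left(-51 + Z{\left(a,P \right)}\right)^{2} = \left(-51 + \left(\left(-7\right)^{2} + 3 \left(-7\right) + 3 \left(-3\right) - -21\right)\right)^{2} = \left(-51 + \left(49 - 21 - 9 + 21\right)\right)^{2} = \left(-51 + 40\right)^{2} = \left(-11\right)^{2} = 121$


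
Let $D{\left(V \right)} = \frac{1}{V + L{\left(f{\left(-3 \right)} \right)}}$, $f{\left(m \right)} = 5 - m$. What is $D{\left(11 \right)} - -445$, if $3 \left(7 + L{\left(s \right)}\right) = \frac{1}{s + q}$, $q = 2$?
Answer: $\frac{53875}{121} \approx 445.25$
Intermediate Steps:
$L{\left(s \right)} = -7 + \frac{1}{3 \left(2 + s\right)}$ ($L{\left(s \right)} = -7 + \frac{1}{3 \left(s + 2\right)} = -7 + \frac{1}{3 \left(2 + s\right)}$)
$D{\left(V \right)} = \frac{1}{- \frac{209}{30} + V}$ ($D{\left(V \right)} = \frac{1}{V + \frac{-41 - 21 \left(5 - -3\right)}{3 \left(2 + \left(5 - -3\right)\right)}} = \frac{1}{V + \frac{-41 - 21 \left(5 + 3\right)}{3 \left(2 + \left(5 + 3\right)\right)}} = \frac{1}{V + \frac{-41 - 168}{3 \left(2 + 8\right)}} = \frac{1}{V + \frac{-41 - 168}{3 \cdot 10}} = \frac{1}{V + \frac{1}{3} \cdot \frac{1}{10} \left(-209\right)} = \frac{1}{V - \frac{209}{30}} = \frac{1}{- \frac{209}{30} + V}$)
$D{\left(11 \right)} - -445 = \frac{30}{-209 + 30 \cdot 11} - -445 = \frac{30}{-209 + 330} + 445 = \frac{30}{121} + 445 = \frac{53875}{121}$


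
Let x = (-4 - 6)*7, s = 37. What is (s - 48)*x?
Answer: 770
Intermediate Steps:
x = -70 (x = -10*7 = -70)
(s - 48)*x = (37 - 48)*(-70) = -11*(-70) = 770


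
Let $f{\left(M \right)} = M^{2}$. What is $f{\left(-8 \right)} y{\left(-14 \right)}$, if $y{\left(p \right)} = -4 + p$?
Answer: $-1152$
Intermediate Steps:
$f{\left(-8 \right)} y{\left(-14 \right)} = \left(-8\right)^{2} \left(-4 - 14\right) = 64 \left(-18\right) = -1152$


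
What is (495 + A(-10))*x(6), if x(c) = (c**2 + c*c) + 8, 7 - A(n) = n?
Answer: 40960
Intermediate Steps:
A(n) = 7 - n
x(c) = 8 + 2*c**2 (x(c) = (c**2 + c**2) + 8 = 2*c**2 + 8 = 8 + 2*c**2)
(495 + A(-10))*x(6) = (495 + (7 - 1*(-10)))*(8 + 2*6**2) = (495 + (7 + 10))*(8 + 2*36) = (495 + 17)*(8 + 72) = 512*80 = 40960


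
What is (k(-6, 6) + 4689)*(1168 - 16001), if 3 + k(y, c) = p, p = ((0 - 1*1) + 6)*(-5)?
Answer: -69136613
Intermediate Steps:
p = -25 (p = ((0 - 1) + 6)*(-5) = (-1 + 6)*(-5) = 5*(-5) = -25)
k(y, c) = -28 (k(y, c) = -3 - 25 = -28)
(k(-6, 6) + 4689)*(1168 - 16001) = (-28 + 4689)*(1168 - 16001) = 4661*(-14833) = -69136613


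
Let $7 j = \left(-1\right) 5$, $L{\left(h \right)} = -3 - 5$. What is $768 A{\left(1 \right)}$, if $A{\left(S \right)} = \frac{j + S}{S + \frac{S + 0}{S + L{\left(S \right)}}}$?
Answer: $256$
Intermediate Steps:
$L{\left(h \right)} = -8$
$j = - \frac{5}{7}$ ($j = \frac{\left(-1\right) 5}{7} = \frac{1}{7} \left(-5\right) = - \frac{5}{7} \approx -0.71429$)
$A{\left(S \right)} = \frac{- \frac{5}{7} + S}{S + \frac{S}{-8 + S}}$ ($A{\left(S \right)} = \frac{- \frac{5}{7} + S}{S + \frac{S + 0}{S - 8}} = \frac{- \frac{5}{7} + S}{S + \frac{S}{-8 + S}}$)
$768 A{\left(1 \right)} = 768 \frac{40 - 61 + 7 \cdot 1^{2}}{7 \cdot 1 \left(-7 + 1\right)} = 768 \cdot \frac{1}{7} \cdot 1 \frac{1}{-6} \left(40 - 61 + 7 \cdot 1\right) = 768 \cdot \frac{1}{7} \cdot 1 \left(- \frac{1}{6}\right) \left(40 - 61 + 7\right) = 768 \cdot \frac{1}{7} \cdot 1 \left(- \frac{1}{6}\right) \left(-14\right) = 768 \cdot \frac{1}{3} = 256$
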